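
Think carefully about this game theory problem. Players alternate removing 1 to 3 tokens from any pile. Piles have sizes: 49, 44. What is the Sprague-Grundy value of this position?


Subtraction set: {1, 2, 3}
For this subtraction set, G(n) = n mod 4 (period = max + 1 = 4).
Pile 1 (size 49): G(49) = 49 mod 4 = 1
Pile 2 (size 44): G(44) = 44 mod 4 = 0
Total Grundy value = XOR of all: 1 XOR 0 = 1

1


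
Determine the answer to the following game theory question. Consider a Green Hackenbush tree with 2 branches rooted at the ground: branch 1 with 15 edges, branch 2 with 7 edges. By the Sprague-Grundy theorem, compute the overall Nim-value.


The tree has 2 branches from the ground vertex.
In Green Hackenbush, the Nim-value of a simple path of length k is k.
Branch 1: length 15, Nim-value = 15
Branch 2: length 7, Nim-value = 7
Total Nim-value = XOR of all branch values:
0 XOR 15 = 15
15 XOR 7 = 8
Nim-value of the tree = 8

8


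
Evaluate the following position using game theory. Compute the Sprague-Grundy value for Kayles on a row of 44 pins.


Kayles: a move removes 1 or 2 adjacent pins from a contiguous row.
Removing pins from a row of k leaves two independent rows (a, b) with a + b = k - 1 (one pin) or a + b = k - 2 (two pins); an end removal gives a = 0.
By Sprague-Grundy, G(k) = mex{ G(a) XOR G(b) } over all these splits. G(0) = 0.
G(1): splits (0,0):0^0=0 -> mex({0}) = 1
G(2): splits (0,1):0^1=1 (0,0):0^0=0 -> mex({0, 1}) = 2
G(3): splits (0,2):0^2=2 (1,1):1^1=0 (0,1):0^1=1 -> mex({0, 1, 2}) = 3
G(4): splits (0,3):0^3=3 (1,2):1^2=3 (0,2):0^2=2 (1,1):1^1=0 -> mex({0, 2, 3}) = 1
G(5): splits (0,4):0^1=1 (1,3):1^3=2 (2,2):2^2=0 (0,3):0^3=3 (1,2):1^2=3 -> mex({0, 1, 2, 3}) = 4
G(6) = mex({0, 1, 2, 4}) = 3
G(7) = mex({0, 1, 3, 4, 5}) = 2
G(8) = mex({0, 2, 3, 5, 6}) = 1
G(9) = mex({0, 1, 2, 3, 6, 7}) = 4
G(10) = mex({0, 1, 3, 4, 5, 7}) = 2
G(11) = mex({0, 1, 2, 3, 4, 5}) = 6
G(12) = mex({0, 1, 2, 3, 5, 6, 7}) = 4
G(13) = mex({0, 2, 3, 4, 6, 7}) = 1
G(14) = mex({0, 1, 4, 5, 6, 7}) = 2
G(15) = mex({0, 1, 2, 3, 4, 5, 6}) = 7
G(16) = mex({0, 2, 3, 5, 6, 7}) = 1
G(17) = mex({0, 1, 2, 3, 5, 6, 7}) = 4
G(18) = mex({0, 1, 2, 4, 5, 6}) = 3
G(19) = mex({0, 1, 3, 4, 5, 7}) = 2
G(20) = mex({0, 2, 3, 4, 5, 6, 7}) = 1
G(21) = mex({0, 1, 2, 3, 5, 6, 7}) = 4
G(22) = mex({0, 1, 2, 3, 4, 5, 7}) = 6
G(23) = mex({0, 1, 2, 3, 4, 5, 6}) = 7
G(24) = mex({0, 1, 2, 3, 5, 6, 7}) = 4
G(25) = mex({0, 2, 3, 4, 6, 7}) = 1
G(26) = mex({0, 1, 3, 4, 5, 6, 7}) = 2
G(27) = mex({0, 1, 2, 3, 4, 5, 6, 7}) = 8
G(28) = mex({0, 1, 2, 3, 4, 6, 7, 8}) = 5
G(29) = mex({0, 1, 2, 3, 5, 6, 7, 8, 9}) = 4
G(30) = mex({0, 1, 2, 3, 4, 5, 6, 9, 10}) = 7
G(31) = mex({0, 1, 3, 4, 5, 7, 10, 11}) = 2
G(32) = mex({0, 2, 3, 4, 5, 6, 7, 9, 11}) = 1
G(33) = mex({0, 1, 2, 3, 4, 5, 6, 7, 9, 12}) = 8
G(34) = mex({0, 1, 2, 3, 4, 5, 7, 8, 11, 12}) = 6
G(35) = mex({0, 1, 2, 3, 4, 5, 6, 8, 9, 10, 11}) = 7
G(36) = mex({0, 1, 2, 3, 5, 6, 7, 9, 10}) = 4
G(37) = mex({0, 2, 3, 4, 6, 7, 9, 10, 11, 12}) = 1
G(38) = mex({0, 1, 3, 4, 5, 6, 7, 9, 10, 11, 12}) = 2
G(39) = mex({0, 1, 2, 4, 5, 6, 7, 9, 10, 12, 14}) = 3
G(40) = mex({0, 2, 3, 4, 6, 7, 11, 12, 14}) = 1
G(41) = mex({0, 1, 2, 3, 5, 6, 7, 9, 10, 11, 12}) = 4
G(42) = mex({0, 1, 2, 3, 4, 5, 6, 9, 10}) = 7
G(43) = mex({0, 1, 3, 4, 5, 7, 9, 10, 12, 15}) = 2
G(44) = mex({0, 2, 3, 4, 5, 6, 7, 9, 10, 12, 15}) = 1
Therefore G(44) = 1.

1


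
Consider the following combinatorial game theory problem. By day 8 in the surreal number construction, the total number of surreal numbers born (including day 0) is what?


Day 0: {|} = 0 is born. Count = 1.
Day n: the number of surreal numbers born by day n is 2^(n+1) - 1.
By day 0: 2^1 - 1 = 1
By day 1: 2^2 - 1 = 3
By day 2: 2^3 - 1 = 7
By day 3: 2^4 - 1 = 15
By day 4: 2^5 - 1 = 31
By day 5: 2^6 - 1 = 63
By day 6: 2^7 - 1 = 127
By day 7: 2^8 - 1 = 255
By day 8: 2^9 - 1 = 511
By day 8: 511 surreal numbers.

511


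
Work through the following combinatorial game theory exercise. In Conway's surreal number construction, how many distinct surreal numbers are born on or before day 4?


Day 0: {|} = 0 is born. Count = 1.
Day n: the number of surreal numbers born by day n is 2^(n+1) - 1.
By day 0: 2^1 - 1 = 1
By day 1: 2^2 - 1 = 3
By day 2: 2^3 - 1 = 7
By day 3: 2^4 - 1 = 15
By day 4: 2^5 - 1 = 31
By day 4: 31 surreal numbers.

31


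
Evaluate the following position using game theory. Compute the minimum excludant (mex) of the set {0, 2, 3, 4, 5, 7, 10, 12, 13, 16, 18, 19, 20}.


Set = {0, 2, 3, 4, 5, 7, 10, 12, 13, 16, 18, 19, 20}
0 is in the set.
1 is NOT in the set. This is the mex.
mex = 1

1


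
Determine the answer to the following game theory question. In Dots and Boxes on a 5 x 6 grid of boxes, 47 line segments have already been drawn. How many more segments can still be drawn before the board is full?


Grid: 5 x 6 boxes, i.e. 6 rows and 7 columns of dots.
Horizontal edges: (rows + 1) * cols = 6 * 6 = 36
Vertical edges: rows * (cols + 1) = 5 * 7 = 35
Total edges: 36 + 35 = 71
Edges drawn: 47
Remaining: 71 - 47 = 24

24


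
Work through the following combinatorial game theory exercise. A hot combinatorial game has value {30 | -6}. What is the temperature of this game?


The game is {30 | -6}, a switch {a | b} with numbers a > b.
Cooling {a | b} by t gives {a - t | b + t}, which stops being hot when a - t = b + t, i.e. at t = (a - b)/2. So the temperature of a switch is (a - b)/2.
Temperature = (Left option - Right option) / 2
= (30 - (-6)) / 2
= 36 / 2
= 18

18


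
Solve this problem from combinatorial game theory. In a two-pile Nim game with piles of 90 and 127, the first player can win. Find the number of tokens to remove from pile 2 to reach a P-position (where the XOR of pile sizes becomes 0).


Piles: 90 and 127
Current XOR: 90 XOR 127 = 37 (non-zero, so this is an N-position).
To make the XOR zero, we need to find a move that balances the piles.
For pile 2 (size 127): target = 127 XOR 37 = 90
We reduce pile 2 from 127 to 90.
Tokens removed: 127 - 90 = 37
Verification: 90 XOR 90 = 0

37


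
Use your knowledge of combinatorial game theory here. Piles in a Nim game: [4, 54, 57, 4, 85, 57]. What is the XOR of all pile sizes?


We need the XOR (exclusive or) of all pile sizes.
After XOR-ing pile 1 (size 4): 0 XOR 4 = 4
After XOR-ing pile 2 (size 54): 4 XOR 54 = 50
After XOR-ing pile 3 (size 57): 50 XOR 57 = 11
After XOR-ing pile 4 (size 4): 11 XOR 4 = 15
After XOR-ing pile 5 (size 85): 15 XOR 85 = 90
After XOR-ing pile 6 (size 57): 90 XOR 57 = 99
The Nim-value of this position is 99.

99


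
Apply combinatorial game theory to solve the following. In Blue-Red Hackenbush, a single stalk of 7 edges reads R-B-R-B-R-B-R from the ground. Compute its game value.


Edges (from ground): R-B-R-B-R-B-R
By Berlekamp's sign-expansion rule, a Blue-Red Hackenbush stalk has the value of the surreal number whose sign sequence is the edge sequence with B -> + and R -> -.
Sign sequence: -+-+-+-
Trace the sign expansion in the surreal number tree, starting from 0:
Edge 1: R (sign -) -> bounds (-inf, 0), value = -1
Edge 2: B (sign +) -> bounds (-1, 0), value = -1/2
Edge 3: R (sign -) -> bounds (-1, -1/2), value = -3/4
Edge 4: B (sign +) -> bounds (-3/4, -1/2), value = -5/8
Edge 5: R (sign -) -> bounds (-3/4, -5/8), value = -11/16
Edge 6: B (sign +) -> bounds (-11/16, -5/8), value = -21/32
Edge 7: R (sign -) -> bounds (-11/16, -21/32), value = -43/64
Game value = -43/64

-43/64


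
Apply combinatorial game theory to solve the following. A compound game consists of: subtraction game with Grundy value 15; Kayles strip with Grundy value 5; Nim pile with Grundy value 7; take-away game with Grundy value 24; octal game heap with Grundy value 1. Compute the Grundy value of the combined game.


By the Sprague-Grundy theorem, the Grundy value of a sum of games is the XOR of individual Grundy values.
subtraction game: Grundy value = 15. Running XOR: 0 XOR 15 = 15
Kayles strip: Grundy value = 5. Running XOR: 15 XOR 5 = 10
Nim pile: Grundy value = 7. Running XOR: 10 XOR 7 = 13
take-away game: Grundy value = 24. Running XOR: 13 XOR 24 = 21
octal game heap: Grundy value = 1. Running XOR: 21 XOR 1 = 20
The combined Grundy value is 20.

20


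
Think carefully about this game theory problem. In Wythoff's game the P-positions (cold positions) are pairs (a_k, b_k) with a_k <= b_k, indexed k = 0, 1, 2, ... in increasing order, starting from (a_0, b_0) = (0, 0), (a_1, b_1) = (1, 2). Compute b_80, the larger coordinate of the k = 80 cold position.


By Wythoff's theorem, a_k = floor(k * phi) and b_k = floor(k * phi^2) = a_k + k, where phi = (1 + sqrt(5))/2 is the golden ratio.
phi = (1 + sqrt(5))/2 = 1.618034
phi^2 = phi + 1 = 2.618034
k = 80
k * phi^2 = 80 * 2.618034 = 209.442719
b_80 = floor(k * phi^2) = 209 (check: a_80 + k = 129 + 80 = 209)

209


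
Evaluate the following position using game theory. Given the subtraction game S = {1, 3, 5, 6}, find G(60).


The subtraction set is S = {1, 3, 5, 6}.
G(k) = mex{ G(k - s) : s in S, s <= k }. We compute iteratively: G(0) = 0.
G(1) = mex({0}) = 1
G(2) = mex({1}) = 0
G(3) = mex({0}) = 1
G(4) = mex({1}) = 0
G(5) = mex({0}) = 1
G(6) = mex({0, 1}) = 2
G(7) = mex({0, 1, 2}) = 3
G(8) = mex({0, 1, 3}) = 2
G(9) = mex({0, 1, 2}) = 3
G(10) = mex({0, 1, 3}) = 2
G(11) = mex({1, 2}) = 0
G(12) = mex({0, 2, 3}) = 1
G(13) = mex({1, 2, 3}) = 0
G(14) = mex({0, 2, 3}) = 1
G(15) = mex({1, 2, 3}) = 0
G(16) = mex({0, 2}) = 1
Observe that G(11)..G(16) = 0, 1, 0, 1, 0, 1 repeats G(0)..G(5) = 0, 1, 0, 1, 0, 1.
For k >= max(S) = 6, G(k) is determined by the previous 6 values G(k-6)..G(k-1); a window of 6 consecutive values has recurred shifted by 11, so by induction G(k + 11) = G(k) for all k >= 0: the sequence is periodic from the start with period 11.
One period: G(0..10) = 0, 1, 0, 1, 0, 1, 2, 3, 2, 3, 2.
60 mod 11 = 5, so G(60) = G(5) = 1.

1


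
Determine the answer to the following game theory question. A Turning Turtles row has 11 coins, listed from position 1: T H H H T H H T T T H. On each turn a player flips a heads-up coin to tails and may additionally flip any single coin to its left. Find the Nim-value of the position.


Coins: T H H H T H H T T T H
Key fact: a single head at position k behaves exactly like a Nim heap of size k (turning it to T and optionally flipping a coin at j < k corresponds to moving the heap from k to j, or to 0), and heads combine as a disjunctive sum (two heads at the same place would cancel, matching j XOR j = 0). So the Nim-value is the XOR of the 1-indexed positions of the heads.
Face-up positions (1-indexed): [2, 3, 4, 6, 7, 11]
XOR 0 with 2: 0 XOR 2 = 2
XOR 2 with 3: 2 XOR 3 = 1
XOR 1 with 4: 1 XOR 4 = 5
XOR 5 with 6: 5 XOR 6 = 3
XOR 3 with 7: 3 XOR 7 = 4
XOR 4 with 11: 4 XOR 11 = 15
Nim-value = 15

15


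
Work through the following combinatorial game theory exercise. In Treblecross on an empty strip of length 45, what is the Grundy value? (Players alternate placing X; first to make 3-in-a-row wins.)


Treblecross: place X on empty cells; 3-in-a-row wins.
Playing within two cells of an existing X lets the opponent win at once, so sensible play treats the cells i-2..i+2 around each X as dead. The player left with no safe cell loses, so this is a normal-play take-away game on strips of safe cells.
Placing X at cell i (0-indexed) of a strip of k safe cells leaves independent strips of sizes max(0, i-2) and max(0, k-i-3). Hence G(k) = mex{ G(max(0,i-2)) XOR G(max(0,k-i-3)) : 0 <= i < k }, with G(0) = 0.
G(1): splits (0,0):0^0=0 -> mex({0}) = 1
G(2): splits (0,0):0^0=0 -> mex({0}) = 1
G(3): splits (0,0):0^0=0 -> mex({0}) = 1
G(4): splits (0,1):0^1=1 (0,0):0^0=0 -> mex({0, 1}) = 2
G(5): splits (0,2):0^1=1 (0,1):0^1=1 (0,0):0^0=0 -> mex({0, 1}) = 2
G(6) = mex({1}) = 0
G(7) = mex({0, 1, 2}) = 3
G(8) = mex({0, 1, 2}) = 3
G(9) = mex({0, 2}) = 1
G(10) = mex({0, 2, 3}) = 1
G(11) = mex({0, 3}) = 1
G(12) = mex({1, 3}) = 0
G(13) = mex({0, 1, 2, 3}) = 4
G(14) = mex({0, 1, 2}) = 3
G(15) = mex({0, 1, 2}) = 3
G(16) = mex({0, 1, 2, 4}) = 3
G(17) = mex({0, 1, 3, 4}) = 2
G(18) = mex({0, 1, 3, 4}) = 2
G(19) = mex({0, 1, 3, 5}) = 2
G(20) = mex({0, 1, 2, 3, 5}) = 4
G(21) = mex({0, 1, 2, 3, 5}) = 4
G(22) = mex({1, 2, 6}) = 0
G(23) = mex({0, 1, 2, 3, 4, 6}) = 5
G(24) = mex({0, 1, 2, 3, 4}) = 5
G(25) = mex({0, 1, 3, 4, 7}) = 2
G(26) = mex({0, 1, 3, 4, 5, 7}) = 2
G(27) = mex({0, 1, 3, 5}) = 2
G(28) = mex({0, 1, 2, 5}) = 3
G(29) = mex({0, 1, 2, 4, 5, 6}) = 3
G(30) = mex({1, 2, 4, 6}) = 0
G(31) = mex({0, 1, 2, 3, 4, 6}) = 5
G(32) = mex({1, 2, 3, 4, 7}) = 0
G(33) = mex({0, 3, 7}) = 1
G(34) = mex({0, 2, 3, 5, 7}) = 1
G(35) = mex({0, 2, 3, 5, 6}) = 1
G(36) = mex({0, 1, 2, 5, 6}) = 3
G(37) = mex({0, 1, 2, 4, 5, 6}) = 3
G(38) = mex({0, 1, 2, 4}) = 3
G(39) = mex({0, 1, 2, 3, 4, 7}) = 5
G(40) = mex({0, 1, 2, 3, 4, 5, 7}) = 6
G(41) = mex({0, 1, 2, 3, 5, 7}) = 4
G(42) = mex({0, 1, 2, 3, 5, 6, 7}) = 4
G(43) = mex({0, 2, 3, 5, 6}) = 1
G(44) = mex({1, 2, 3, 4, 5, 6}) = 0
G(45) = mex({0, 1, 2, 3, 4, 6, 7}) = 5
Therefore G(45) = 5.

5


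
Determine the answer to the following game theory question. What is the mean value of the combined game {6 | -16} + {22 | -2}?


G1 = {6 | -16}, G2 = {22 | -2}
Each is a switch {a | b} with numbers a > b; its mean value is (a + b)/2, and mean value is additive over game sums: m(G1 + G2) = m(G1) + m(G2).
Mean of G1 = (6 + (-16))/2 = -10/2 = -5
Mean of G2 = (22 + (-2))/2 = 20/2 = 10
Mean of G1 + G2 = -5 + 10 = 5

5


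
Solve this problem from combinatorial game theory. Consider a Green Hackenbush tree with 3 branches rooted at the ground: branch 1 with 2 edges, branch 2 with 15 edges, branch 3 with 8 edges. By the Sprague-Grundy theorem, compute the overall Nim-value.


The tree has 3 branches from the ground vertex.
In Green Hackenbush, the Nim-value of a simple path of length k is k.
Branch 1: length 2, Nim-value = 2
Branch 2: length 15, Nim-value = 15
Branch 3: length 8, Nim-value = 8
Total Nim-value = XOR of all branch values:
0 XOR 2 = 2
2 XOR 15 = 13
13 XOR 8 = 5
Nim-value of the tree = 5

5


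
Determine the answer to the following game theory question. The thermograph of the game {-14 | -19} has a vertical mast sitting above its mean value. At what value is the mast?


Game = {-14 | -19}, a switch {a | b} with numbers a > b.
Its thermograph has left wall a - t and right wall b + t, which meet at t = (a - b)/2, where both equal (a + b)/2. So the mast (mean value) is at (a + b)/2.
Mean = (-14 + (-19))/2 = -33/2 = -33/2

-33/2


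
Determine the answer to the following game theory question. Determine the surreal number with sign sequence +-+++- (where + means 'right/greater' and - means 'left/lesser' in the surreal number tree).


Sign expansion: +-+++-
Rule: track bounds (lo, hi), initially (-inf, +inf). On '+', the current value becomes lo and we move to the simplest number in (value, hi): value + 1 if hi = +inf, otherwise the midpoint (value + hi)/2. On '-', the current value becomes hi and we move to value - 1 if lo = -inf, otherwise the midpoint (lo + value)/2.
Start at 0.
Step 1: sign = +, move right. Bounds: (0, +inf). Value = 1
Step 2: sign = -, move left. Bounds: (0, 1). Value = 1/2
Step 3: sign = +, move right. Bounds: (1/2, 1). Value = 3/4
Step 4: sign = +, move right. Bounds: (3/4, 1). Value = 7/8
Step 5: sign = +, move right. Bounds: (7/8, 1). Value = 15/16
Step 6: sign = -, move left. Bounds: (7/8, 15/16). Value = 29/32
The surreal number with sign expansion +-+++- is 29/32.

29/32


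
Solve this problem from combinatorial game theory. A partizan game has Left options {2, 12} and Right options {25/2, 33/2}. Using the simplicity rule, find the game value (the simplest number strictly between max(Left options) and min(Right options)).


Left options: {2, 12}, max = 12
Right options: {25/2, 33/2}, min = 25/2
All options are numbers and max(Left) < min(Right), so by the simplicity theorem the value is the simplest (earliest-born) number strictly between 12 and 25/2.
No integer lies strictly between 12 and 25/2, so the value is the dyadic rational m/2^k in the interval with the smallest k (then m odd); search k = 1, 2, ...:
Denominator 2: no odd multiple of 1/2 lies strictly between 12 and 25/2.
Denominator 4: 49/4 lies strictly between 12 and 25/2 -- found.
The simplest number in the interval is 49/4.
Game value = 49/4

49/4


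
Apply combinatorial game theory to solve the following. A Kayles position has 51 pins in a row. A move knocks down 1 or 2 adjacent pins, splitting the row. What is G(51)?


Kayles: a move removes 1 or 2 adjacent pins from a contiguous row.
Removing pins from a row of k leaves two independent rows (a, b) with a + b = k - 1 (one pin) or a + b = k - 2 (two pins); an end removal gives a = 0.
By Sprague-Grundy, G(k) = mex{ G(a) XOR G(b) } over all these splits. G(0) = 0.
G(1): splits (0,0):0^0=0 -> mex({0}) = 1
G(2): splits (0,1):0^1=1 (0,0):0^0=0 -> mex({0, 1}) = 2
G(3): splits (0,2):0^2=2 (1,1):1^1=0 (0,1):0^1=1 -> mex({0, 1, 2}) = 3
G(4): splits (0,3):0^3=3 (1,2):1^2=3 (0,2):0^2=2 (1,1):1^1=0 -> mex({0, 2, 3}) = 1
G(5): splits (0,4):0^1=1 (1,3):1^3=2 (2,2):2^2=0 (0,3):0^3=3 (1,2):1^2=3 -> mex({0, 1, 2, 3}) = 4
G(6) = mex({0, 1, 2, 4}) = 3
G(7) = mex({0, 1, 3, 4, 5}) = 2
G(8) = mex({0, 2, 3, 5, 6}) = 1
G(9) = mex({0, 1, 2, 3, 6, 7}) = 4
G(10) = mex({0, 1, 3, 4, 5, 7}) = 2
G(11) = mex({0, 1, 2, 3, 4, 5}) = 6
G(12) = mex({0, 1, 2, 3, 5, 6, 7}) = 4
G(13) = mex({0, 2, 3, 4, 6, 7}) = 1
G(14) = mex({0, 1, 4, 5, 6, 7}) = 2
G(15) = mex({0, 1, 2, 3, 4, 5, 6}) = 7
G(16) = mex({0, 2, 3, 5, 6, 7}) = 1
G(17) = mex({0, 1, 2, 3, 5, 6, 7}) = 4
G(18) = mex({0, 1, 2, 4, 5, 6}) = 3
G(19) = mex({0, 1, 3, 4, 5, 7}) = 2
G(20) = mex({0, 2, 3, 4, 5, 6, 7}) = 1
G(21) = mex({0, 1, 2, 3, 5, 6, 7}) = 4
G(22) = mex({0, 1, 2, 3, 4, 5, 7}) = 6
G(23) = mex({0, 1, 2, 3, 4, 5, 6}) = 7
G(24) = mex({0, 1, 2, 3, 5, 6, 7}) = 4
G(25) = mex({0, 2, 3, 4, 6, 7}) = 1
G(26) = mex({0, 1, 3, 4, 5, 6, 7}) = 2
G(27) = mex({0, 1, 2, 3, 4, 5, 6, 7}) = 8
G(28) = mex({0, 1, 2, 3, 4, 6, 7, 8}) = 5
G(29) = mex({0, 1, 2, 3, 5, 6, 7, 8, 9}) = 4
G(30) = mex({0, 1, 2, 3, 4, 5, 6, 9, 10}) = 7
G(31) = mex({0, 1, 3, 4, 5, 7, 10, 11}) = 2
G(32) = mex({0, 2, 3, 4, 5, 6, 7, 9, 11}) = 1
G(33) = mex({0, 1, 2, 3, 4, 5, 6, 7, 9, 12}) = 8
G(34) = mex({0, 1, 2, 3, 4, 5, 7, 8, 11, 12}) = 6
G(35) = mex({0, 1, 2, 3, 4, 5, 6, 8, 9, 10, 11}) = 7
G(36) = mex({0, 1, 2, 3, 5, 6, 7, 9, 10}) = 4
G(37) = mex({0, 2, 3, 4, 6, 7, 9, 10, 11, 12}) = 1
G(38) = mex({0, 1, 3, 4, 5, 6, 7, 9, 10, 11, 12}) = 2
G(39) = mex({0, 1, 2, 4, 5, 6, 7, 9, 10, 12, 14}) = 3
G(40) = mex({0, 2, 3, 4, 6, 7, 11, 12, 14}) = 1
G(41) = mex({0, 1, 2, 3, 5, 6, 7, 9, 10, 11, 12}) = 4
G(42) = mex({0, 1, 2, 3, 4, 5, 6, 9, 10}) = 7
G(43) = mex({0, 1, 3, 4, 5, 7, 9, 10, 12, 15}) = 2
G(44) = mex({0, 2, 3, 4, 5, 6, 7, 9, 10, 12, 15}) = 1
G(45) = mex({0, 1, 2, 3, 4, 5, 6, 7, 9, 10, 12, 14}) = 8
G(46) = mex({0, 1, 3, 4, 5, 7, 8, 11, 12, 14}) = 2
G(47) = mex({0, 1, 2, 3, 4, 5, 6, 8, 9, 10, 11, 12}) = 7
G(48) = mex({0, 1, 2, 3, 5, 6, 7, 9, 10}) = 4
G(49) = mex({0, 2, 3, 4, 6, 7, 9, 10, 11, 12, 15}) = 1
G(50) = mex({0, 1, 4, 5, 6, 7, 9, 11, 12, 14, 15}) = 2
G(51) = mex({0, 1, 2, 3, 4, 5, 6, 7, 9, 12, 14, 15}) = 8
Therefore G(51) = 8.

8


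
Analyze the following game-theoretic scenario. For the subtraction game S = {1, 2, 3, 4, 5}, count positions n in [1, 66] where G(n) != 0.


Subtraction set S = {1, 2, 3, 4, 5}, so G(n) = n mod 6.
G(n) = 0 when n is a multiple of 6.
Multiples of 6 in [1, 66]: 11
N-positions (nonzero Grundy) = 66 - 11 = 55

55


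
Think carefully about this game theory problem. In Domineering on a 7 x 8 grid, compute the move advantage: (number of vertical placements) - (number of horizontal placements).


Board is 7 x 8 (rows x cols).
Left (vertical) placements: (rows-1) * cols = 6 * 8 = 48
Right (horizontal) placements: rows * (cols-1) = 7 * 7 = 49
Advantage = Left - Right = 48 - 49 = -1

-1


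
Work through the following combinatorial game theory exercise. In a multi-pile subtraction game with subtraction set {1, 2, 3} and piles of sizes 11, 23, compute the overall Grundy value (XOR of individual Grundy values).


Subtraction set: {1, 2, 3}
For this subtraction set, G(n) = n mod 4 (period = max + 1 = 4).
Pile 1 (size 11): G(11) = 11 mod 4 = 3
Pile 2 (size 23): G(23) = 23 mod 4 = 3
Total Grundy value = XOR of all: 3 XOR 3 = 0

0


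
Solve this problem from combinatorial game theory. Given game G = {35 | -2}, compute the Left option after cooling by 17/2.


Original game: {35 | -2} (a switch {a | b} with a > b).
Cooling by t (for t below the temperature (a - b)/2 = 37/2) taxes each move by t: {a | b} cooled by t is {a - t | b + t}.
Cooling amount: t = 17/2
Cooled Left option: 35 - 17/2 = 53/2
Cooled Right option: -2 + 17/2 = 13/2
Cooled game: {53/2 | 13/2}
Left option = 53/2

53/2


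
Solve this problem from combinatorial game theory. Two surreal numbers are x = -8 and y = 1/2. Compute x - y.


x = -8, y = 1/2
Converting to common denominator: 2
x = -16/2, y = 1/2
x - y = -8 - 1/2 = -17/2

-17/2


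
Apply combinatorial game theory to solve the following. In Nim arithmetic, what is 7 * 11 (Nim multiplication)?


Nim multiplication is bilinear over XOR: (u XOR v) * w = (u*w) XOR (v*w).
So we split each operand into its bit components and XOR the pairwise Nim products.
7 = 1 + 2 + 4 (as XOR of powers of 2).
11 = 1 + 2 + 8 (as XOR of powers of 2).
Using the standard Nim-product table on single bits:
  2*2 = 3,   2*4 = 8,   2*8 = 12,
  4*4 = 6,   4*8 = 11,  8*8 = 13,
and  1*x = x (identity), k*l = l*k (commutative).
Pairwise Nim products:
  1 * 1 = 1
  1 * 2 = 2
  1 * 8 = 8
  2 * 1 = 2
  2 * 2 = 3
  2 * 8 = 12
  4 * 1 = 4
  4 * 2 = 8
  4 * 8 = 11
XOR them: 1 XOR 2 XOR 8 XOR 2 XOR 3 XOR 12 XOR 4 XOR 8 XOR 11 = 1.
Result: 7 * 11 = 1 (in Nim).

1


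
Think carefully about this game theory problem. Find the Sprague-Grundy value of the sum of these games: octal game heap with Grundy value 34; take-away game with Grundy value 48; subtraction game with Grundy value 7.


By the Sprague-Grundy theorem, the Grundy value of a sum of games is the XOR of individual Grundy values.
octal game heap: Grundy value = 34. Running XOR: 0 XOR 34 = 34
take-away game: Grundy value = 48. Running XOR: 34 XOR 48 = 18
subtraction game: Grundy value = 7. Running XOR: 18 XOR 7 = 21
The combined Grundy value is 21.

21


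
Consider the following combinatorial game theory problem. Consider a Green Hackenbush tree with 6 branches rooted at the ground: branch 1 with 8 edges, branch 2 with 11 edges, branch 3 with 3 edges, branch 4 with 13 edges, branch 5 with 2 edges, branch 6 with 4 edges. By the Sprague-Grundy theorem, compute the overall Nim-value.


The tree has 6 branches from the ground vertex.
In Green Hackenbush, the Nim-value of a simple path of length k is k.
Branch 1: length 8, Nim-value = 8
Branch 2: length 11, Nim-value = 11
Branch 3: length 3, Nim-value = 3
Branch 4: length 13, Nim-value = 13
Branch 5: length 2, Nim-value = 2
Branch 6: length 4, Nim-value = 4
Total Nim-value = XOR of all branch values:
0 XOR 8 = 8
8 XOR 11 = 3
3 XOR 3 = 0
0 XOR 13 = 13
13 XOR 2 = 15
15 XOR 4 = 11
Nim-value of the tree = 11

11


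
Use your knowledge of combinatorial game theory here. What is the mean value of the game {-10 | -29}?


Game = {-10 | -29}, a switch {a | b} with numbers a > b.
Its thermograph has left wall a - t and right wall b + t, which meet at t = (a - b)/2, where both equal (a + b)/2. So the mast (mean value) is at (a + b)/2.
Mean = (-10 + (-29))/2 = -39/2 = -39/2

-39/2


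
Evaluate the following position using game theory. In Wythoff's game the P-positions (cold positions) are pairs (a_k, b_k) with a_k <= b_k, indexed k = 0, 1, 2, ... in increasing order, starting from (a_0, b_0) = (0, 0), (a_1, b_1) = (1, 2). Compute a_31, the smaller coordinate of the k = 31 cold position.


By Wythoff's theorem, a_k = floor(k * phi) and b_k = floor(k * phi^2) = a_k + k, where phi = (1 + sqrt(5))/2 is the golden ratio.
phi = (1 + sqrt(5))/2 = 1.618034
k = 31
k * phi = 31 * 1.618034 = 50.159054
a_31 = floor(k * phi) = 50

50


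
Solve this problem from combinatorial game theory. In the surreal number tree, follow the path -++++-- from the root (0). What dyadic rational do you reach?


Sign expansion: -++++--
Rule: track bounds (lo, hi), initially (-inf, +inf). On '+', the current value becomes lo and we move to the simplest number in (value, hi): value + 1 if hi = +inf, otherwise the midpoint (value + hi)/2. On '-', the current value becomes hi and we move to value - 1 if lo = -inf, otherwise the midpoint (lo + value)/2.
Start at 0.
Step 1: sign = -, move left. Bounds: (-inf, 0). Value = -1
Step 2: sign = +, move right. Bounds: (-1, 0). Value = -1/2
Step 3: sign = +, move right. Bounds: (-1/2, 0). Value = -1/4
Step 4: sign = +, move right. Bounds: (-1/4, 0). Value = -1/8
Step 5: sign = +, move right. Bounds: (-1/8, 0). Value = -1/16
Step 6: sign = -, move left. Bounds: (-1/8, -1/16). Value = -3/32
Step 7: sign = -, move left. Bounds: (-1/8, -3/32). Value = -7/64
The surreal number with sign expansion -++++-- is -7/64.

-7/64


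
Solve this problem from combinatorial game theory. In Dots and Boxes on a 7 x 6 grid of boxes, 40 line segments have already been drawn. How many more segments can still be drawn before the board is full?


Grid: 7 x 6 boxes, i.e. 8 rows and 7 columns of dots.
Horizontal edges: (rows + 1) * cols = 8 * 6 = 48
Vertical edges: rows * (cols + 1) = 7 * 7 = 49
Total edges: 48 + 49 = 97
Edges drawn: 40
Remaining: 97 - 40 = 57

57


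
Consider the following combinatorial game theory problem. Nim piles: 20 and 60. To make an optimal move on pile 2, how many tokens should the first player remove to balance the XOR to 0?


Piles: 20 and 60
Current XOR: 20 XOR 60 = 40 (non-zero, so this is an N-position).
To make the XOR zero, we need to find a move that balances the piles.
For pile 2 (size 60): target = 60 XOR 40 = 20
We reduce pile 2 from 60 to 20.
Tokens removed: 60 - 20 = 40
Verification: 20 XOR 20 = 0

40


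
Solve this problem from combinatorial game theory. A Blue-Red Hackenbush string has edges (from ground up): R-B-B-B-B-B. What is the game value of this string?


Edges (from ground): R-B-B-B-B-B
By Berlekamp's sign-expansion rule, a Blue-Red Hackenbush stalk has the value of the surreal number whose sign sequence is the edge sequence with B -> + and R -> -.
Sign sequence: -+++++
Trace the sign expansion in the surreal number tree, starting from 0:
Edge 1: R (sign -) -> bounds (-inf, 0), value = -1
Edge 2: B (sign +) -> bounds (-1, 0), value = -1/2
Edge 3: B (sign +) -> bounds (-1/2, 0), value = -1/4
Edge 4: B (sign +) -> bounds (-1/4, 0), value = -1/8
Edge 5: B (sign +) -> bounds (-1/8, 0), value = -1/16
Edge 6: B (sign +) -> bounds (-1/16, 0), value = -1/32
Game value = -1/32

-1/32


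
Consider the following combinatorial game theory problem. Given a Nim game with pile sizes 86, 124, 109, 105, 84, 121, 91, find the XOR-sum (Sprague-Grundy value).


We need the XOR (exclusive or) of all pile sizes.
After XOR-ing pile 1 (size 86): 0 XOR 86 = 86
After XOR-ing pile 2 (size 124): 86 XOR 124 = 42
After XOR-ing pile 3 (size 109): 42 XOR 109 = 71
After XOR-ing pile 4 (size 105): 71 XOR 105 = 46
After XOR-ing pile 5 (size 84): 46 XOR 84 = 122
After XOR-ing pile 6 (size 121): 122 XOR 121 = 3
After XOR-ing pile 7 (size 91): 3 XOR 91 = 88
The Nim-value of this position is 88.

88


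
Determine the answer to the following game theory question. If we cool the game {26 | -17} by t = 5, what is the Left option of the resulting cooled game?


Original game: {26 | -17} (a switch {a | b} with a > b).
Cooling by t (for t below the temperature (a - b)/2 = 43/2) taxes each move by t: {a | b} cooled by t is {a - t | b + t}.
Cooling amount: t = 5
Cooled Left option: 26 - 5 = 21
Cooled Right option: -17 + 5 = -12
Cooled game: {21 | -12}
Left option = 21

21


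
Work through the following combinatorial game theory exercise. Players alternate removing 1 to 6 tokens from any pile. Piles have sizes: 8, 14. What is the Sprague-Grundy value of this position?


Subtraction set: {1, 2, 3, 4, 5, 6}
For this subtraction set, G(n) = n mod 7 (period = max + 1 = 7).
Pile 1 (size 8): G(8) = 8 mod 7 = 1
Pile 2 (size 14): G(14) = 14 mod 7 = 0
Total Grundy value = XOR of all: 1 XOR 0 = 1

1


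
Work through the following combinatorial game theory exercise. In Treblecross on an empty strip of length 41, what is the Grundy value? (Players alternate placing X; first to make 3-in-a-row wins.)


Treblecross: place X on empty cells; 3-in-a-row wins.
Playing within two cells of an existing X lets the opponent win at once, so sensible play treats the cells i-2..i+2 around each X as dead. The player left with no safe cell loses, so this is a normal-play take-away game on strips of safe cells.
Placing X at cell i (0-indexed) of a strip of k safe cells leaves independent strips of sizes max(0, i-2) and max(0, k-i-3). Hence G(k) = mex{ G(max(0,i-2)) XOR G(max(0,k-i-3)) : 0 <= i < k }, with G(0) = 0.
G(1): splits (0,0):0^0=0 -> mex({0}) = 1
G(2): splits (0,0):0^0=0 -> mex({0}) = 1
G(3): splits (0,0):0^0=0 -> mex({0}) = 1
G(4): splits (0,1):0^1=1 (0,0):0^0=0 -> mex({0, 1}) = 2
G(5): splits (0,2):0^1=1 (0,1):0^1=1 (0,0):0^0=0 -> mex({0, 1}) = 2
G(6) = mex({1}) = 0
G(7) = mex({0, 1, 2}) = 3
G(8) = mex({0, 1, 2}) = 3
G(9) = mex({0, 2}) = 1
G(10) = mex({0, 2, 3}) = 1
G(11) = mex({0, 3}) = 1
G(12) = mex({1, 3}) = 0
G(13) = mex({0, 1, 2, 3}) = 4
G(14) = mex({0, 1, 2}) = 3
G(15) = mex({0, 1, 2}) = 3
G(16) = mex({0, 1, 2, 4}) = 3
G(17) = mex({0, 1, 3, 4}) = 2
G(18) = mex({0, 1, 3, 4}) = 2
G(19) = mex({0, 1, 3, 5}) = 2
G(20) = mex({0, 1, 2, 3, 5}) = 4
G(21) = mex({0, 1, 2, 3, 5}) = 4
G(22) = mex({1, 2, 6}) = 0
G(23) = mex({0, 1, 2, 3, 4, 6}) = 5
G(24) = mex({0, 1, 2, 3, 4}) = 5
G(25) = mex({0, 1, 3, 4, 7}) = 2
G(26) = mex({0, 1, 3, 4, 5, 7}) = 2
G(27) = mex({0, 1, 3, 5}) = 2
G(28) = mex({0, 1, 2, 5}) = 3
G(29) = mex({0, 1, 2, 4, 5, 6}) = 3
G(30) = mex({1, 2, 4, 6}) = 0
G(31) = mex({0, 1, 2, 3, 4, 6}) = 5
G(32) = mex({1, 2, 3, 4, 7}) = 0
G(33) = mex({0, 3, 7}) = 1
G(34) = mex({0, 2, 3, 5, 7}) = 1
G(35) = mex({0, 2, 3, 5, 6}) = 1
G(36) = mex({0, 1, 2, 5, 6}) = 3
G(37) = mex({0, 1, 2, 4, 5, 6}) = 3
G(38) = mex({0, 1, 2, 4}) = 3
G(39) = mex({0, 1, 2, 3, 4, 7}) = 5
G(40) = mex({0, 1, 2, 3, 4, 5, 7}) = 6
G(41) = mex({0, 1, 2, 3, 5, 7}) = 4
Therefore G(41) = 4.

4


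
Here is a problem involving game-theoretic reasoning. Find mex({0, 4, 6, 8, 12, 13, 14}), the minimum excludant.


Set = {0, 4, 6, 8, 12, 13, 14}
0 is in the set.
1 is NOT in the set. This is the mex.
mex = 1

1


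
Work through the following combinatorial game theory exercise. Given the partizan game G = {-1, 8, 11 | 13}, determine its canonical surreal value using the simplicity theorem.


Left options: {-1, 8, 11}, max = 11
Right options: {13}, min = 13
All options are numbers and max(Left) < min(Right), so by the simplicity theorem the value is the simplest (earliest-born) number strictly between 11 and 13.
The only integer strictly between 11 and 13 is 12.
No non-integer in the interval can be simpler: if x is a non-integer in the interval, then floor(x) or ceil(x) also lies in the interval (the interval contains an integer), and both are proper prefixes of x's sign expansion, i.e. born earlier. So the game value is 12.
Game value = 12

12


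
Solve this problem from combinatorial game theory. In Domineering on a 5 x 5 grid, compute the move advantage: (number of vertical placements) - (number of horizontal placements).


Board is 5 x 5 (rows x cols).
Left (vertical) placements: (rows-1) * cols = 4 * 5 = 20
Right (horizontal) placements: rows * (cols-1) = 5 * 4 = 20
Advantage = Left - Right = 20 - 20 = 0

0


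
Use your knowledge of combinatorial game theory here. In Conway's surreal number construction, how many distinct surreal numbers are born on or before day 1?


Day 0: {|} = 0 is born. Count = 1.
Day n: the number of surreal numbers born by day n is 2^(n+1) - 1.
By day 0: 2^1 - 1 = 1
By day 1: 2^2 - 1 = 3
By day 1: 3 surreal numbers.

3


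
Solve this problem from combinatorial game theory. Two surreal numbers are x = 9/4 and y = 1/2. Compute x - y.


x = 9/4, y = 1/2
Converting to common denominator: 4
x = 9/4, y = 2/4
x - y = 9/4 - 1/2 = 7/4

7/4


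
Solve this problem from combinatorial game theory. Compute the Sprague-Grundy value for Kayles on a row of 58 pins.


Kayles: a move removes 1 or 2 adjacent pins from a contiguous row.
Removing pins from a row of k leaves two independent rows (a, b) with a + b = k - 1 (one pin) or a + b = k - 2 (two pins); an end removal gives a = 0.
By Sprague-Grundy, G(k) = mex{ G(a) XOR G(b) } over all these splits. G(0) = 0.
G(1): splits (0,0):0^0=0 -> mex({0}) = 1
G(2): splits (0,1):0^1=1 (0,0):0^0=0 -> mex({0, 1}) = 2
G(3): splits (0,2):0^2=2 (1,1):1^1=0 (0,1):0^1=1 -> mex({0, 1, 2}) = 3
G(4): splits (0,3):0^3=3 (1,2):1^2=3 (0,2):0^2=2 (1,1):1^1=0 -> mex({0, 2, 3}) = 1
G(5): splits (0,4):0^1=1 (1,3):1^3=2 (2,2):2^2=0 (0,3):0^3=3 (1,2):1^2=3 -> mex({0, 1, 2, 3}) = 4
G(6) = mex({0, 1, 2, 4}) = 3
G(7) = mex({0, 1, 3, 4, 5}) = 2
G(8) = mex({0, 2, 3, 5, 6}) = 1
G(9) = mex({0, 1, 2, 3, 6, 7}) = 4
G(10) = mex({0, 1, 3, 4, 5, 7}) = 2
G(11) = mex({0, 1, 2, 3, 4, 5}) = 6
G(12) = mex({0, 1, 2, 3, 5, 6, 7}) = 4
G(13) = mex({0, 2, 3, 4, 6, 7}) = 1
G(14) = mex({0, 1, 4, 5, 6, 7}) = 2
G(15) = mex({0, 1, 2, 3, 4, 5, 6}) = 7
G(16) = mex({0, 2, 3, 5, 6, 7}) = 1
G(17) = mex({0, 1, 2, 3, 5, 6, 7}) = 4
G(18) = mex({0, 1, 2, 4, 5, 6}) = 3
G(19) = mex({0, 1, 3, 4, 5, 7}) = 2
G(20) = mex({0, 2, 3, 4, 5, 6, 7}) = 1
G(21) = mex({0, 1, 2, 3, 5, 6, 7}) = 4
G(22) = mex({0, 1, 2, 3, 4, 5, 7}) = 6
G(23) = mex({0, 1, 2, 3, 4, 5, 6}) = 7
G(24) = mex({0, 1, 2, 3, 5, 6, 7}) = 4
G(25) = mex({0, 2, 3, 4, 6, 7}) = 1
G(26) = mex({0, 1, 3, 4, 5, 6, 7}) = 2
G(27) = mex({0, 1, 2, 3, 4, 5, 6, 7}) = 8
G(28) = mex({0, 1, 2, 3, 4, 6, 7, 8}) = 5
G(29) = mex({0, 1, 2, 3, 5, 6, 7, 8, 9}) = 4
G(30) = mex({0, 1, 2, 3, 4, 5, 6, 9, 10}) = 7
G(31) = mex({0, 1, 3, 4, 5, 7, 10, 11}) = 2
G(32) = mex({0, 2, 3, 4, 5, 6, 7, 9, 11}) = 1
G(33) = mex({0, 1, 2, 3, 4, 5, 6, 7, 9, 12}) = 8
G(34) = mex({0, 1, 2, 3, 4, 5, 7, 8, 11, 12}) = 6
G(35) = mex({0, 1, 2, 3, 4, 5, 6, 8, 9, 10, 11}) = 7
G(36) = mex({0, 1, 2, 3, 5, 6, 7, 9, 10}) = 4
G(37) = mex({0, 2, 3, 4, 6, 7, 9, 10, 11, 12}) = 1
G(38) = mex({0, 1, 3, 4, 5, 6, 7, 9, 10, 11, 12}) = 2
G(39) = mex({0, 1, 2, 4, 5, 6, 7, 9, 10, 12, 14}) = 3
G(40) = mex({0, 2, 3, 4, 6, 7, 11, 12, 14}) = 1
G(41) = mex({0, 1, 2, 3, 5, 6, 7, 9, 10, 11, 12}) = 4
G(42) = mex({0, 1, 2, 3, 4, 5, 6, 9, 10}) = 7
G(43) = mex({0, 1, 3, 4, 5, 7, 9, 10, 12, 15}) = 2
G(44) = mex({0, 2, 3, 4, 5, 6, 7, 9, 10, 12, 15}) = 1
G(45) = mex({0, 1, 2, 3, 4, 5, 6, 7, 9, 10, 12, 14}) = 8
G(46) = mex({0, 1, 3, 4, 5, 7, 8, 11, 12, 14}) = 2
G(47) = mex({0, 1, 2, 3, 4, 5, 6, 8, 9, 10, 11, 12}) = 7
G(48) = mex({0, 1, 2, 3, 5, 6, 7, 9, 10}) = 4
G(49) = mex({0, 2, 3, 4, 6, 7, 9, 10, 11, 12, 15}) = 1
G(50) = mex({0, 1, 4, 5, 6, 7, 9, 11, 12, 14, 15}) = 2
G(51) = mex({0, 1, 2, 3, 4, 5, 6, 7, 9, 12, 14, 15}) = 8
G(52) = mex({0, 2, 3, 4, 5, 6, 7, 8, 11, 12, 15}) = 1
G(53) = mex({0, 1, 2, 3, 5, 6, 7, 8, 9, 10, 11, 12}) = 4
G(54) = mex({0, 1, 2, 3, 4, 5, 6, 9, 10}) = 7
G(55) = mex({0, 1, 3, 4, 5, 7, 9, 10, 11, 12}) = 2
G(56) = mex({0, 2, 3, 4, 5, 6, 7, 9, 10, 11, 12, 13, 14}) = 1
G(57) = mex({0, 1, 2, 3, 5, 6, 7, 9, 10, 12, 13, 14, 15}) = 4
G(58) = mex({0, 1, 3, 4, 5, 7, 11, 12, 14, 15}) = 2
Therefore G(58) = 2.

2


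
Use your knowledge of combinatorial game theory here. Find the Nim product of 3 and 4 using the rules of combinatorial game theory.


Nim multiplication is bilinear over XOR: (u XOR v) * w = (u*w) XOR (v*w).
So we split each operand into its bit components and XOR the pairwise Nim products.
3 = 1 + 2 (as XOR of powers of 2).
4 = 4 (as XOR of powers of 2).
Using the standard Nim-product table on single bits:
  2*2 = 3,   2*4 = 8,   2*8 = 12,
  4*4 = 6,   4*8 = 11,  8*8 = 13,
and  1*x = x (identity), k*l = l*k (commutative).
Pairwise Nim products:
  1 * 4 = 4
  2 * 4 = 8
XOR them: 4 XOR 8 = 12.
Result: 3 * 4 = 12 (in Nim).

12


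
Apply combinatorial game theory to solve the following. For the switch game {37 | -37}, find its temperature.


The game is {37 | -37}, a switch {a | b} with numbers a > b.
Cooling {a | b} by t gives {a - t | b + t}, which stops being hot when a - t = b + t, i.e. at t = (a - b)/2. So the temperature of a switch is (a - b)/2.
Temperature = (Left option - Right option) / 2
= (37 - (-37)) / 2
= 74 / 2
= 37

37


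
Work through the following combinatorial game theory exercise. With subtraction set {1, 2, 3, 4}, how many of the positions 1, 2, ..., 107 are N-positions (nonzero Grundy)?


Subtraction set S = {1, 2, 3, 4}, so G(n) = n mod 5.
G(n) = 0 when n is a multiple of 5.
Multiples of 5 in [1, 107]: 21
N-positions (nonzero Grundy) = 107 - 21 = 86

86


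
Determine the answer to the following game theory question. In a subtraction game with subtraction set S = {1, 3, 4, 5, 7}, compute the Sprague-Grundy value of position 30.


The subtraction set is S = {1, 3, 4, 5, 7}.
G(k) = mex{ G(k - s) : s in S, s <= k }. We compute iteratively: G(0) = 0.
G(1) = mex({0}) = 1
G(2) = mex({1}) = 0
G(3) = mex({0}) = 1
G(4) = mex({0, 1}) = 2
G(5) = mex({0, 1, 2}) = 3
G(6) = mex({0, 1, 3}) = 2
G(7) = mex({0, 1, 2}) = 3
G(8) = mex({1, 2, 3}) = 0
G(9) = mex({0, 2, 3}) = 1
G(10) = mex({1, 2, 3}) = 0
G(11) = mex({0, 2, 3}) = 1
G(12) = mex({0, 1, 3}) = 2
G(13) = mex({0, 1, 2}) = 3
G(14) = mex({0, 1, 3}) = 2
Observe that G(8)..G(14) = 0, 1, 0, 1, 2, 3, 2 repeats G(0)..G(6) = 0, 1, 0, 1, 2, 3, 2.
For k >= max(S) = 7, G(k) is determined by the previous 7 values G(k-7)..G(k-1); a window of 7 consecutive values has recurred shifted by 8, so by induction G(k + 8) = G(k) for all k >= 0: the sequence is periodic from the start with period 8.
One period: G(0..7) = 0, 1, 0, 1, 2, 3, 2, 3.
30 mod 8 = 6, so G(30) = G(6) = 2.

2


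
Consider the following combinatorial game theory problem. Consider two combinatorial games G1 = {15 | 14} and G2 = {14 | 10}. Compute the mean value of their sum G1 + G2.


G1 = {15 | 14}, G2 = {14 | 10}
Each is a switch {a | b} with numbers a > b; its mean value is (a + b)/2, and mean value is additive over game sums: m(G1 + G2) = m(G1) + m(G2).
Mean of G1 = (15 + (14))/2 = 29/2 = 29/2
Mean of G2 = (14 + (10))/2 = 24/2 = 12
Mean of G1 + G2 = 29/2 + 12 = 53/2

53/2


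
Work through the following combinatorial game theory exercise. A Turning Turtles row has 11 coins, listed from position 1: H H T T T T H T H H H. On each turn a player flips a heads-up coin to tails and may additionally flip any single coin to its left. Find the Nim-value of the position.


Coins: H H T T T T H T H H H
Key fact: a single head at position k behaves exactly like a Nim heap of size k (turning it to T and optionally flipping a coin at j < k corresponds to moving the heap from k to j, or to 0), and heads combine as a disjunctive sum (two heads at the same place would cancel, matching j XOR j = 0). So the Nim-value is the XOR of the 1-indexed positions of the heads.
Face-up positions (1-indexed): [1, 2, 7, 9, 10, 11]
XOR 0 with 1: 0 XOR 1 = 1
XOR 1 with 2: 1 XOR 2 = 3
XOR 3 with 7: 3 XOR 7 = 4
XOR 4 with 9: 4 XOR 9 = 13
XOR 13 with 10: 13 XOR 10 = 7
XOR 7 with 11: 7 XOR 11 = 12
Nim-value = 12

12


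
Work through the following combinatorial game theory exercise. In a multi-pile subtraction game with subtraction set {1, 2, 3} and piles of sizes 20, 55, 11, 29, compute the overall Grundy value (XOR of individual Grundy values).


Subtraction set: {1, 2, 3}
For this subtraction set, G(n) = n mod 4 (period = max + 1 = 4).
Pile 1 (size 20): G(20) = 20 mod 4 = 0
Pile 2 (size 55): G(55) = 55 mod 4 = 3
Pile 3 (size 11): G(11) = 11 mod 4 = 3
Pile 4 (size 29): G(29) = 29 mod 4 = 1
Total Grundy value = XOR of all: 0 XOR 3 XOR 3 XOR 1 = 1

1


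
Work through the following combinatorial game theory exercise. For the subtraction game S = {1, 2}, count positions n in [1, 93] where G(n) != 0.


Subtraction set S = {1, 2}, so G(n) = n mod 3.
G(n) = 0 when n is a multiple of 3.
Multiples of 3 in [1, 93]: 31
N-positions (nonzero Grundy) = 93 - 31 = 62

62


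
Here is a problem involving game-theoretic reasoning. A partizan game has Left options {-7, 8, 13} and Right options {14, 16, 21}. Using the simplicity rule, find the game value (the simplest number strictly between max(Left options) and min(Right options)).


Left options: {-7, 8, 13}, max = 13
Right options: {14, 16, 21}, min = 14
All options are numbers and max(Left) < min(Right), so by the simplicity theorem the value is the simplest (earliest-born) number strictly between 13 and 14.
No integer lies strictly between 13 and 14, so the value is the dyadic rational m/2^k in the interval with the smallest k (then m odd); search k = 1, 2, ...:
Denominator 2: 27/2 lies strictly between 13 and 14 -- found.
The simplest number in the interval is 27/2.
Game value = 27/2

27/2
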